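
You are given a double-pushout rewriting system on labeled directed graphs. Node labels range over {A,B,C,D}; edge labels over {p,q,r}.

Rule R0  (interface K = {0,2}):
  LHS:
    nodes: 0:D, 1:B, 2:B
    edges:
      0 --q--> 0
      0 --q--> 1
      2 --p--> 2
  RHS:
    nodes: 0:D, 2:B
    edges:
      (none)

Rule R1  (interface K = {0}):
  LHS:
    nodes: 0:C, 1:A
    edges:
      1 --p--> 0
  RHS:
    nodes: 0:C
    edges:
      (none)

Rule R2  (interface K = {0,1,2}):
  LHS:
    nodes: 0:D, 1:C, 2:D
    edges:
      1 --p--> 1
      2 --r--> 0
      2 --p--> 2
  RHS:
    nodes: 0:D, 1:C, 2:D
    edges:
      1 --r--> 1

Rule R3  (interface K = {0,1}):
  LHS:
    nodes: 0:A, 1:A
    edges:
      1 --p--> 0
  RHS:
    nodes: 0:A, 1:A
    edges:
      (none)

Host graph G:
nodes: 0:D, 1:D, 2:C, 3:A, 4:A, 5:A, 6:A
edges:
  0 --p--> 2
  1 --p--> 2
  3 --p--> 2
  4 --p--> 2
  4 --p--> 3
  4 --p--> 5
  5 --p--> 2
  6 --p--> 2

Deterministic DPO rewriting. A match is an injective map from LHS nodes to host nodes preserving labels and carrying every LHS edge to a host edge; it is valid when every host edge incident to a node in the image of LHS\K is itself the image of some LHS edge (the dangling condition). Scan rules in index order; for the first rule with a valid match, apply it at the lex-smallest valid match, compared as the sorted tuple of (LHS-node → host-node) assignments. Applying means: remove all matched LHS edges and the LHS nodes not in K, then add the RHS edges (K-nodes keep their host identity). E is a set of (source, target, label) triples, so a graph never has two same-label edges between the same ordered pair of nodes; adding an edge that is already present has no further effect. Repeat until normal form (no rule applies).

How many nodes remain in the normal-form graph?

[0] host  ⇒  7 nodes, 8 edges  {0-p->2 1-p->2 3-p->2 4-p->2 4-p->3 4-p->5 5-p->2 6-p->2}
[1] R1 @ {0↦2, 1↦6}  ⇒  6 nodes, 7 edges  {0-p->2 1-p->2 3-p->2 4-p->2 4-p->3 4-p->5 5-p->2}
[2] R3 @ {0↦3, 1↦4}  ⇒  6 nodes, 6 edges  {0-p->2 1-p->2 3-p->2 4-p->2 4-p->5 5-p->2}
[3] R1 @ {0↦2, 1↦3}  ⇒  5 nodes, 5 edges  {0-p->2 1-p->2 4-p->2 4-p->5 5-p->2}
[4] R3 @ {0↦5, 1↦4}  ⇒  5 nodes, 4 edges  {0-p->2 1-p->2 4-p->2 5-p->2}
[5] R1 @ {0↦2, 1↦4}  ⇒  4 nodes, 3 edges  {0-p->2 1-p->2 5-p->2}
[6] R1 @ {0↦2, 1↦5}  ⇒  3 nodes, 2 edges  {0-p->2 1-p->2}
final graph: no rule applies after step 6
NF nodes: {0:D, 1:D, 2:C}

Answer: 3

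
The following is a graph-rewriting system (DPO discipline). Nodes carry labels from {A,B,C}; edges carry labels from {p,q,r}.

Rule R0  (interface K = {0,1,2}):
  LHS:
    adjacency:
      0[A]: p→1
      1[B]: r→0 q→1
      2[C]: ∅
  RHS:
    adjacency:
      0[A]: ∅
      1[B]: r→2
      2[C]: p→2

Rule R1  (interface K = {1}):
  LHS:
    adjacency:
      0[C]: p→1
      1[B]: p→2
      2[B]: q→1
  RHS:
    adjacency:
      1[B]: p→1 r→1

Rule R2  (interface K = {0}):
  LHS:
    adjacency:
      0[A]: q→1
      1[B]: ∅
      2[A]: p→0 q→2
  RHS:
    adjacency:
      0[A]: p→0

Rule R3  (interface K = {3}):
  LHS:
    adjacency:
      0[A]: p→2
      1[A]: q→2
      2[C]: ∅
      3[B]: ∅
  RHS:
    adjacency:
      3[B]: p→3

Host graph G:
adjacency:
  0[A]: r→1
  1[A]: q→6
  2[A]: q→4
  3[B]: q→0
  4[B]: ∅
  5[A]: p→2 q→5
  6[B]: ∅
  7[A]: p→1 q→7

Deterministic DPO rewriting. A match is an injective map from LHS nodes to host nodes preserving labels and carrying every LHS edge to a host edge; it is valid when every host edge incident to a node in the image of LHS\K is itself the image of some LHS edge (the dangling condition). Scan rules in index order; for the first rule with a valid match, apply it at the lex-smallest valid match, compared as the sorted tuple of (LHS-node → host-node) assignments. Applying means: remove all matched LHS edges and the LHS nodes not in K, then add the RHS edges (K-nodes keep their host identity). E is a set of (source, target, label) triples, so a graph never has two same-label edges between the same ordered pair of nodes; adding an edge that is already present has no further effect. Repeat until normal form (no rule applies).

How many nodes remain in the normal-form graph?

Answer: 4

Steps:
start.  V:8 E:8  edges: 0-r->1 1-q->6 2-q->4 3-q->0 5-p->2 5-q->5 7-p->1 7-q->7
1. fire R2 via {0↦1, 1↦6, 2↦7}  →  V:6 E:6  edges: 0-r->1 1-p->1 2-q->4 3-q->0 5-p->2 5-q->5
2. fire R2 via {0↦2, 1↦4, 2↦5}  →  V:4 E:4  edges: 0-r->1 1-p->1 2-p->2 3-q->0
normal form: no rule applies after step 2
NF nodes: {0:A, 1:A, 2:A, 3:B}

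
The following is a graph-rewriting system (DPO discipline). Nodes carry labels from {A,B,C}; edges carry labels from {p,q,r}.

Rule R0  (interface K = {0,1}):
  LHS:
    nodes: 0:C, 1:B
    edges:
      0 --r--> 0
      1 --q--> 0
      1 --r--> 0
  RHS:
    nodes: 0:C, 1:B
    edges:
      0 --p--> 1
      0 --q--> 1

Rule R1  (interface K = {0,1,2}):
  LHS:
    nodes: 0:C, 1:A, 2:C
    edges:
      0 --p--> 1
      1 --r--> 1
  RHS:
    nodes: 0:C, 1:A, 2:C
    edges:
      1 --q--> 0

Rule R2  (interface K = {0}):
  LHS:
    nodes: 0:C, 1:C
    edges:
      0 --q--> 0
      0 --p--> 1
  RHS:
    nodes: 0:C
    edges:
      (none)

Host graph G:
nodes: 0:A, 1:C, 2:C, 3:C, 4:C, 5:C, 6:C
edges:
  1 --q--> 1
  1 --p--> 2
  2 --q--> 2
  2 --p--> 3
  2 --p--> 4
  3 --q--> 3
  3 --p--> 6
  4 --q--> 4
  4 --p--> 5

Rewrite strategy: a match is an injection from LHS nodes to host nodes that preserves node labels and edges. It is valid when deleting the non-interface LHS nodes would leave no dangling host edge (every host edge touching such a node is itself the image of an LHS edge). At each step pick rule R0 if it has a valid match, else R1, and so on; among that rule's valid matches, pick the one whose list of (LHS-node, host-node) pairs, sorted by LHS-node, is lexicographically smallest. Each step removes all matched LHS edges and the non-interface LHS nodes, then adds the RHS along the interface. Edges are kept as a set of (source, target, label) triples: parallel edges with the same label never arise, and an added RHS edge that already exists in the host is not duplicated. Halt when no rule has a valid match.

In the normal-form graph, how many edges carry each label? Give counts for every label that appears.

start.  V:7 E:9  edges: 1-q->1 1-p->2 2-q->2 2-p->3 2-p->4 3-q->3 3-p->6 4-q->4 4-p->5
1. fire R2 via {0↦3, 1↦6}  →  V:6 E:7  edges: 1-q->1 1-p->2 2-q->2 2-p->3 2-p->4 4-q->4 4-p->5
2. fire R2 via {0↦2, 1↦3}  →  V:5 E:5  edges: 1-q->1 1-p->2 2-p->4 4-q->4 4-p->5
3. fire R2 via {0↦4, 1↦5}  →  V:4 E:3  edges: 1-q->1 1-p->2 2-p->4
halt: no rule applies after step 3
NF edges: [(1, 1, 'q'), (1, 2, 'p'), (2, 4, 'p')]

Answer: p:2 q:1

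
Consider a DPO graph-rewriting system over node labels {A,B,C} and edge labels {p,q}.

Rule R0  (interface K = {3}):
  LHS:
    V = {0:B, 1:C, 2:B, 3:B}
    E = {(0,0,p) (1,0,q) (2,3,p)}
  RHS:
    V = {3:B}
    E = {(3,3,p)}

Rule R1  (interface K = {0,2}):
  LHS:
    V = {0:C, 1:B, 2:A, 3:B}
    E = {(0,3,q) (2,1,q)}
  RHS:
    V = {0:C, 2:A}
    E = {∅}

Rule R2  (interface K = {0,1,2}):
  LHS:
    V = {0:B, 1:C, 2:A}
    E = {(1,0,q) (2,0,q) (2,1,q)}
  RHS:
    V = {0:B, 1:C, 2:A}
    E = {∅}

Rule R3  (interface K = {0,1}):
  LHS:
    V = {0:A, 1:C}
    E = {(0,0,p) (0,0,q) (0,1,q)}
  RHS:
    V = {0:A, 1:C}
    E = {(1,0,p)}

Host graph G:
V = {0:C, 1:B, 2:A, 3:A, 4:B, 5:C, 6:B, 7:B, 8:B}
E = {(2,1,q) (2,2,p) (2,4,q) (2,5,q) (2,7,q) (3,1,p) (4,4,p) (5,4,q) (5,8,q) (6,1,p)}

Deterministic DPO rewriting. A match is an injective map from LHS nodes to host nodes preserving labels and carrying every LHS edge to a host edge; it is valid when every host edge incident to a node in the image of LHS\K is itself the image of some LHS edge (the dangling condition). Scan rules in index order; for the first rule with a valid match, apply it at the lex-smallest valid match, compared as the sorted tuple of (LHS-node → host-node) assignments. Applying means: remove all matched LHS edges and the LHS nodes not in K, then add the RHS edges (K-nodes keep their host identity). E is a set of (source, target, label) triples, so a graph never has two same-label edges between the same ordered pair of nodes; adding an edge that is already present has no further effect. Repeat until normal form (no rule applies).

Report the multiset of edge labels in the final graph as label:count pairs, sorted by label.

Answer: p:4 q:1

Steps:
[0] host  ⇒  9 nodes, 10 edges  {2-q->1 2-p->2 2-q->4 2-q->5 2-q->7 3-p->1 4-p->4 5-q->4 5-q->8 6-p->1}
[1] R1 @ {0↦5, 1↦7, 2↦2, 3↦8}  ⇒  7 nodes, 8 edges  {2-q->1 2-p->2 2-q->4 2-q->5 3-p->1 4-p->4 5-q->4 6-p->1}
[2] R2 @ {0↦4, 1↦5, 2↦2}  ⇒  7 nodes, 5 edges  {2-q->1 2-p->2 3-p->1 4-p->4 6-p->1}
final graph: no rule applies after step 2
NF edges: [(2, 1, 'q'), (2, 2, 'p'), (3, 1, 'p'), (4, 4, 'p'), (6, 1, 'p')]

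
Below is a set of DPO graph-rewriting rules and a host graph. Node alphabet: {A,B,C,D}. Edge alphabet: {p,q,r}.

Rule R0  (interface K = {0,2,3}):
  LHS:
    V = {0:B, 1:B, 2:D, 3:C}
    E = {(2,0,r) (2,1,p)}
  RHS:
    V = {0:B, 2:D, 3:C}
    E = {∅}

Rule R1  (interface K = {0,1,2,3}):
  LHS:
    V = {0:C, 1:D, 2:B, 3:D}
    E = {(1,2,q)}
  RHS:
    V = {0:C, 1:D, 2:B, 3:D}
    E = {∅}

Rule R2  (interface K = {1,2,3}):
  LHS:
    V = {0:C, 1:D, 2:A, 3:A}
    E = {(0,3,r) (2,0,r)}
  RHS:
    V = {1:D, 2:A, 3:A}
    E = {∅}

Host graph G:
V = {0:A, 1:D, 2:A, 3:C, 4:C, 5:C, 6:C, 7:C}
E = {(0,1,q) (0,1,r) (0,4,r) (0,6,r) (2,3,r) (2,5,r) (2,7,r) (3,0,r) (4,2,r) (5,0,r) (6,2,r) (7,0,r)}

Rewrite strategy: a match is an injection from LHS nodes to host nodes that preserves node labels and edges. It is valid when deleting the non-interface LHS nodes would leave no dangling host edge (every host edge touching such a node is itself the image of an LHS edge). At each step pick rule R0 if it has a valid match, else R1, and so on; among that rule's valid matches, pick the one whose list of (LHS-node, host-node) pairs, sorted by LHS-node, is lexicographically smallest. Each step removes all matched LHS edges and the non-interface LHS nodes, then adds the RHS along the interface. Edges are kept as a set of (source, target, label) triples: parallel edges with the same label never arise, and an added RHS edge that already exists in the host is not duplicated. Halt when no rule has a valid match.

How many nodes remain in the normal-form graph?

[0] host  ⇒  8 nodes, 12 edges  {0-q->1 0-r->1 0-r->4 0-r->6 2-r->3 2-r->5 2-r->7 3-r->0 4-r->2 5-r->0 6-r->2 7-r->0}
[1] R2 @ {0↦3, 1↦1, 2↦2, 3↦0}  ⇒  7 nodes, 10 edges  {0-q->1 0-r->1 0-r->4 0-r->6 2-r->5 2-r->7 4-r->2 5-r->0 6-r->2 7-r->0}
[2] R2 @ {0↦4, 1↦1, 2↦0, 3↦2}  ⇒  6 nodes, 8 edges  {0-q->1 0-r->1 0-r->6 2-r->5 2-r->7 5-r->0 6-r->2 7-r->0}
[3] R2 @ {0↦5, 1↦1, 2↦2, 3↦0}  ⇒  5 nodes, 6 edges  {0-q->1 0-r->1 0-r->6 2-r->7 6-r->2 7-r->0}
[4] R2 @ {0↦6, 1↦1, 2↦0, 3↦2}  ⇒  4 nodes, 4 edges  {0-q->1 0-r->1 2-r->7 7-r->0}
[5] R2 @ {0↦7, 1↦1, 2↦2, 3↦0}  ⇒  3 nodes, 2 edges  {0-q->1 0-r->1}
final graph: no rule applies after step 5
NF nodes: {0:A, 1:D, 2:A}

Answer: 3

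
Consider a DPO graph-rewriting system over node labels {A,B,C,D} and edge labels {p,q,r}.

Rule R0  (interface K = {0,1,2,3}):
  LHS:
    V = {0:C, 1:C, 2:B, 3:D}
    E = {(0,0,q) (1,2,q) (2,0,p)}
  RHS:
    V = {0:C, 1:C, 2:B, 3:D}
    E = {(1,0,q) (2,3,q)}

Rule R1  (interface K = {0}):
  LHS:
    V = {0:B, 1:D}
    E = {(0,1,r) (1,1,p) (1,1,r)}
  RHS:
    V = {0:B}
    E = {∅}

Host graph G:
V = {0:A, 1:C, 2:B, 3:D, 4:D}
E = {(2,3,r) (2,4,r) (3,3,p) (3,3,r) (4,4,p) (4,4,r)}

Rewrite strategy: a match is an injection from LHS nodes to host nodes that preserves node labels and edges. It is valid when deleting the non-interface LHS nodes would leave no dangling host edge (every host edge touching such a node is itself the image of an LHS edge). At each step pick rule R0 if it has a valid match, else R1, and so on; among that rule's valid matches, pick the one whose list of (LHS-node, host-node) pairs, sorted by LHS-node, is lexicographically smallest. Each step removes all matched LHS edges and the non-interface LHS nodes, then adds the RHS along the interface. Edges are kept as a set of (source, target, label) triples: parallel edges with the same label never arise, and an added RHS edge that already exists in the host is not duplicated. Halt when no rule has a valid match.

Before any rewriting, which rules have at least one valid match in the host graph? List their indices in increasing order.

R0: no valid match — LHS pattern not found
R1: 2 valid matches — {0↦2, 1↦3}, {0↦2, 1↦4}

Answer: [R1]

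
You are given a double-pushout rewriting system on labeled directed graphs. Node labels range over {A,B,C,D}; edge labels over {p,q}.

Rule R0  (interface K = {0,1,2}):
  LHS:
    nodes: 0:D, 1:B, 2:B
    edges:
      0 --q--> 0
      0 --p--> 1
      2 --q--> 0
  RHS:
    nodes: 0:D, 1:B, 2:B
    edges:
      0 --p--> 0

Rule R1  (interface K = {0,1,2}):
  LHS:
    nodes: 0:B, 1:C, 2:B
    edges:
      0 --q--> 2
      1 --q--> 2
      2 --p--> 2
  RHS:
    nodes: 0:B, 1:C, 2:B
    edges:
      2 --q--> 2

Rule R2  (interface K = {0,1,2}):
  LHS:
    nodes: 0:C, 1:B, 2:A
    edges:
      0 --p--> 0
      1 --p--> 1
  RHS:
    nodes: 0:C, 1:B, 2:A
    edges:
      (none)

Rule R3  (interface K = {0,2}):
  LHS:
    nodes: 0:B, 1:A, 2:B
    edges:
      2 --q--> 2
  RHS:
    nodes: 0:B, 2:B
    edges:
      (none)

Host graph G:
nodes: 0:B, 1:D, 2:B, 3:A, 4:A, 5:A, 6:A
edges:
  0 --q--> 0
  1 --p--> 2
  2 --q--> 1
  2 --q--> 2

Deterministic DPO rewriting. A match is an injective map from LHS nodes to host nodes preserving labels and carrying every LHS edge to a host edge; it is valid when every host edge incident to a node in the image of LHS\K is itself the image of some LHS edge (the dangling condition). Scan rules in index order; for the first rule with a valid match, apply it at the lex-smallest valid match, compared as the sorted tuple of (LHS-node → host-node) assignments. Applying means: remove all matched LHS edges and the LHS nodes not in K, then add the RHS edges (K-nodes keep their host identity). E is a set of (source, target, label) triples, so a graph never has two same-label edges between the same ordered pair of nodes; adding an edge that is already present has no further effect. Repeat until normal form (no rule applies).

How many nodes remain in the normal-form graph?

Answer: 5

Rewrite trace:
start.  V:7 E:4  edges: 0-q->0 1-p->2 2-q->1 2-q->2
1. fire R3 via {0↦0, 1↦3, 2↦2}  →  V:6 E:3  edges: 0-q->0 1-p->2 2-q->1
2. fire R3 via {0↦2, 1↦4, 2↦0}  →  V:5 E:2  edges: 1-p->2 2-q->1
normal form: no rule applies after step 2
NF nodes: {0:B, 1:D, 2:B, 5:A, 6:A}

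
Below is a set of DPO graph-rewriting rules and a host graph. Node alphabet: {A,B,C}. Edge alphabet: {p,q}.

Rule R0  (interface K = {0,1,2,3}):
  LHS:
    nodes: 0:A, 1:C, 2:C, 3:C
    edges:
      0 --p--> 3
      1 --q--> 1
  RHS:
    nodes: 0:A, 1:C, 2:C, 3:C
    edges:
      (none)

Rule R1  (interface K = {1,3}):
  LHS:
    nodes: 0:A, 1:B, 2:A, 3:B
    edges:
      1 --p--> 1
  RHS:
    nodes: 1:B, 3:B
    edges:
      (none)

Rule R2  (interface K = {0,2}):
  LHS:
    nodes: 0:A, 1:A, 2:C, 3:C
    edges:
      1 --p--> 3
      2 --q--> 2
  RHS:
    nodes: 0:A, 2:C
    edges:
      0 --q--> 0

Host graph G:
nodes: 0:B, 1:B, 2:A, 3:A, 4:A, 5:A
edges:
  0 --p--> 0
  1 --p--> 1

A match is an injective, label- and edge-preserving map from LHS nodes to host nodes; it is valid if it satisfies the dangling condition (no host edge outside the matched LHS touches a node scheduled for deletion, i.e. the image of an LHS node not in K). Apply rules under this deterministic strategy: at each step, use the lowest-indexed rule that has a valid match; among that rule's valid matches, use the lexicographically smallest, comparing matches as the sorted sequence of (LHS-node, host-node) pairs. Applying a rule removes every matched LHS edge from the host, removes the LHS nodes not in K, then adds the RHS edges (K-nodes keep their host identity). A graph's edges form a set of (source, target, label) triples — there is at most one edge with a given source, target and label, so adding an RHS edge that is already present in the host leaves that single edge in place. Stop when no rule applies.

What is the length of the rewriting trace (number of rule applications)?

Answer: 2

Steps:
[0] host  ⇒  6 nodes, 2 edges  {0-p->0 1-p->1}
[1] R1 @ {0↦2, 1↦0, 2↦3, 3↦1}  ⇒  4 nodes, 1 edges  {1-p->1}
[2] R1 @ {0↦4, 1↦1, 2↦5, 3↦0}  ⇒  2 nodes, 0 edges  {∅}
normal form: no rule applies after step 2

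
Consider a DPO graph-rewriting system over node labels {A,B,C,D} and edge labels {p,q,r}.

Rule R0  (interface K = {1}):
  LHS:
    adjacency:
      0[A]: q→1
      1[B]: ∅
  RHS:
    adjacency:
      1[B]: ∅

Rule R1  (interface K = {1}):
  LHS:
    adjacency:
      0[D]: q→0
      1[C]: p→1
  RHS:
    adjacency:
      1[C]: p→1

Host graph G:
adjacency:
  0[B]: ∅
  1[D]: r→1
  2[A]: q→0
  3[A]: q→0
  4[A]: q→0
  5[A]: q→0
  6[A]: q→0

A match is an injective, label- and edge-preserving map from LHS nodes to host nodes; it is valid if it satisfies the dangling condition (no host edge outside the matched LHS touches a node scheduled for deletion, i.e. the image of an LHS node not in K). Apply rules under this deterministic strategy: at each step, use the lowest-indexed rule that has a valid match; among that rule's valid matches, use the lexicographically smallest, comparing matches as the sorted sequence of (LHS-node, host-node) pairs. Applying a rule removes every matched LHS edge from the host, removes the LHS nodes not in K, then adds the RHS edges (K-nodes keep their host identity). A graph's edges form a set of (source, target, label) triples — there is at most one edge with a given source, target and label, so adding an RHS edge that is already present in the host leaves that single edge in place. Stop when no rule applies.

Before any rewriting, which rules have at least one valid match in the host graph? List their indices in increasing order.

Answer: [R0]

Steps:
R0: 5 valid matches — {0↦2, 1↦0}, {0↦3, 1↦0}, {0↦4, 1↦0} (+2 more)
R1: no valid match — LHS pattern not found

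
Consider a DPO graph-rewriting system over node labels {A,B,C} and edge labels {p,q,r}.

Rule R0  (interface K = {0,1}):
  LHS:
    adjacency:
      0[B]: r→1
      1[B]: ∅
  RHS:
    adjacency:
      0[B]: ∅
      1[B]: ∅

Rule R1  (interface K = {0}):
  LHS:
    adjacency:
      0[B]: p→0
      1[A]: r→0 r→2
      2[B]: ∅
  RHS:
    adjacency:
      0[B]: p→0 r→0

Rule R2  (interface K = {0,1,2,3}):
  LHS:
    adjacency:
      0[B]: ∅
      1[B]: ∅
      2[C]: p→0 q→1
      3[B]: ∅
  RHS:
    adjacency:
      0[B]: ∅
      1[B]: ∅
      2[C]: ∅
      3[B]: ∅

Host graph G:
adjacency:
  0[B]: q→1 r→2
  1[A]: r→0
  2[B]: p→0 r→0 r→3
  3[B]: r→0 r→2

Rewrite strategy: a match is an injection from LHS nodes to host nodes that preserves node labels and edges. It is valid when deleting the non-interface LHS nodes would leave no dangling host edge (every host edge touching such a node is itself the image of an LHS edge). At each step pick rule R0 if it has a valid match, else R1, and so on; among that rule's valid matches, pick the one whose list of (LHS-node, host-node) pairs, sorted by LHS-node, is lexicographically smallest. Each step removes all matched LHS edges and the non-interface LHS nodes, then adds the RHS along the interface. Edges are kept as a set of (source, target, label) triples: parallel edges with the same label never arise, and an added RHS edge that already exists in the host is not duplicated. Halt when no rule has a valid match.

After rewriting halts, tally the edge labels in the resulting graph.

[0] host  ⇒  4 nodes, 8 edges  {0-q->1 0-r->2 1-r->0 2-p->0 2-r->0 2-r->3 3-r->0 3-r->2}
[1] R0 @ {0↦0, 1↦2}  ⇒  4 nodes, 7 edges  {0-q->1 1-r->0 2-p->0 2-r->0 2-r->3 3-r->0 3-r->2}
[2] R0 @ {0↦2, 1↦0}  ⇒  4 nodes, 6 edges  {0-q->1 1-r->0 2-p->0 2-r->3 3-r->0 3-r->2}
[3] R0 @ {0↦2, 1↦3}  ⇒  4 nodes, 5 edges  {0-q->1 1-r->0 2-p->0 3-r->0 3-r->2}
[4] R0 @ {0↦3, 1↦0}  ⇒  4 nodes, 4 edges  {0-q->1 1-r->0 2-p->0 3-r->2}
[5] R0 @ {0↦3, 1↦2}  ⇒  4 nodes, 3 edges  {0-q->1 1-r->0 2-p->0}
final graph: no rule applies after step 5
NF edges: [(0, 1, 'q'), (1, 0, 'r'), (2, 0, 'p')]

Answer: p:1 q:1 r:1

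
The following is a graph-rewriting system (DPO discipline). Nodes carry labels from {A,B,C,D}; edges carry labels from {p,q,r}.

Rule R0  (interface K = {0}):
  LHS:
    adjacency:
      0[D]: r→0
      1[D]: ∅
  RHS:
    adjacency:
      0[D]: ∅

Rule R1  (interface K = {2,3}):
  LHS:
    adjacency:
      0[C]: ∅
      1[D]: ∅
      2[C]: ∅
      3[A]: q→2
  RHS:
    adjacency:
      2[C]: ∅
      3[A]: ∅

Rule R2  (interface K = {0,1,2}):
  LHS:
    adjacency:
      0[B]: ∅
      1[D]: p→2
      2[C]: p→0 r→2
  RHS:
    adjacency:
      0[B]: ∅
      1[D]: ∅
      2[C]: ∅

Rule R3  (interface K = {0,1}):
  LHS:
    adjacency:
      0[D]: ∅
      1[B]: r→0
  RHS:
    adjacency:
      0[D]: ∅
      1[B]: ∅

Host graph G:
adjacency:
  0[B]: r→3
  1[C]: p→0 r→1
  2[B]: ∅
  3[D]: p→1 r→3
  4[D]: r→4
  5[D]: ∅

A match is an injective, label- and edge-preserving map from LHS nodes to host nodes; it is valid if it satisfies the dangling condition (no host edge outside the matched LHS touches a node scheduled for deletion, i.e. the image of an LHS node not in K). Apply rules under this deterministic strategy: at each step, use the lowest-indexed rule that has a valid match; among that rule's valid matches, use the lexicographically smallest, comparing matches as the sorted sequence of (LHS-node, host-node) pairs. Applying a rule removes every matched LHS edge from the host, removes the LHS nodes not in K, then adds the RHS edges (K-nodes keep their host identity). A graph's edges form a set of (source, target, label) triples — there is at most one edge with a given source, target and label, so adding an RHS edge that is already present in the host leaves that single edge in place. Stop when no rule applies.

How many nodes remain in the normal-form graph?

Answer: 4

Derivation:
[0] host  ⇒  6 nodes, 6 edges  {0-r->3 1-p->0 1-r->1 3-p->1 3-r->3 4-r->4}
[1] R0 @ {0↦3, 1↦5}  ⇒  5 nodes, 5 edges  {0-r->3 1-p->0 1-r->1 3-p->1 4-r->4}
[2] R2 @ {0↦0, 1↦3, 2↦1}  ⇒  5 nodes, 2 edges  {0-r->3 4-r->4}
[3] R3 @ {0↦3, 1↦0}  ⇒  5 nodes, 1 edges  {4-r->4}
[4] R0 @ {0↦4, 1↦3}  ⇒  4 nodes, 0 edges  {∅}
halt: no rule applies after step 4
NF nodes: {0:B, 1:C, 2:B, 4:D}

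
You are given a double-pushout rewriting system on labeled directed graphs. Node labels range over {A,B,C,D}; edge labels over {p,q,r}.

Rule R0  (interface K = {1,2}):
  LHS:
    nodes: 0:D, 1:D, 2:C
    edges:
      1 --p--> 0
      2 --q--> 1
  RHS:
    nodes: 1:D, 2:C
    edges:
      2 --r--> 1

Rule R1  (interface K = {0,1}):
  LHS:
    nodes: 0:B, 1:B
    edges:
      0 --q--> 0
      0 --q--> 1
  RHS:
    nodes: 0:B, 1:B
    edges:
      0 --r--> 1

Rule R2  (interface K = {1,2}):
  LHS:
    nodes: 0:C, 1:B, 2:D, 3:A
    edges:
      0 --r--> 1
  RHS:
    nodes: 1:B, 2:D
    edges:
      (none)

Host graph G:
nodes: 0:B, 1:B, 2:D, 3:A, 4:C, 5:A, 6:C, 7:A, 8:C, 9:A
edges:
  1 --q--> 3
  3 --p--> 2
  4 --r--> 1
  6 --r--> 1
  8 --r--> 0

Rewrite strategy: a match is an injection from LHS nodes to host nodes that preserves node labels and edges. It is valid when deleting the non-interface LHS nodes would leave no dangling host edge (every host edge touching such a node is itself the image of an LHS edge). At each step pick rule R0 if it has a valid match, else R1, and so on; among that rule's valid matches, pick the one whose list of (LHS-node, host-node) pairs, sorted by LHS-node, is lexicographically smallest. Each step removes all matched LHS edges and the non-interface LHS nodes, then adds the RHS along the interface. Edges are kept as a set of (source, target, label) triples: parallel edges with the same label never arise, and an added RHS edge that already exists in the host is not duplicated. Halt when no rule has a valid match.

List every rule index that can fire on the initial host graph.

Answer: [R2]

Rewrite trace:
R0: no valid match — LHS pattern not found
R1: no valid match — LHS pattern not found
R2: 9 valid matches — {0↦4, 1↦1, 2↦2, 3↦5}, {0↦4, 1↦1, 2↦2, 3↦7}, {0↦4, 1↦1, 2↦2, 3↦9} (+6 more)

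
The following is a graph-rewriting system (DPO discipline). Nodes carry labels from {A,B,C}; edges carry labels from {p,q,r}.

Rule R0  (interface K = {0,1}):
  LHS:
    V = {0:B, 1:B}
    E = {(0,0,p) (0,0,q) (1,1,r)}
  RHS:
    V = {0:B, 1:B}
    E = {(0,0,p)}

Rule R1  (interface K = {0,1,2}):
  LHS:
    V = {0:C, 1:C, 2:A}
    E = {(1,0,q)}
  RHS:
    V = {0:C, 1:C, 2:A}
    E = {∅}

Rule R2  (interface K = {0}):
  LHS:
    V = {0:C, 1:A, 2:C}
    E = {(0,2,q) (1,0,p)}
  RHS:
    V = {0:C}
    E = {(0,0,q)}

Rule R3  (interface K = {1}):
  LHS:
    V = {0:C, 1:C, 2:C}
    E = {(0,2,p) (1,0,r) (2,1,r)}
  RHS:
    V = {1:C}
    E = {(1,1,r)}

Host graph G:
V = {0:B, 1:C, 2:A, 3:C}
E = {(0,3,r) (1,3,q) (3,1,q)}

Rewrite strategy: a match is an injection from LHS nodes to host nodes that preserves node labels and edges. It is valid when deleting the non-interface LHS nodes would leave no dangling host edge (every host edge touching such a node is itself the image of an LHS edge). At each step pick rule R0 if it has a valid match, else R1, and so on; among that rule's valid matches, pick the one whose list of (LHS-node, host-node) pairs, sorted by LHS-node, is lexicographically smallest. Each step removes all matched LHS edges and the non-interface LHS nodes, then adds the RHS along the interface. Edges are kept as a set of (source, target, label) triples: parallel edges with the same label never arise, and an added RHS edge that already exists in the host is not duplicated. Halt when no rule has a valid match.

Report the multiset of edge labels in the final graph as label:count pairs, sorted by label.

Answer: r:1

Rewrite trace:
[0] host  ⇒  4 nodes, 3 edges  {0-r->3 1-q->3 3-q->1}
[1] R1 @ {0↦1, 1↦3, 2↦2}  ⇒  4 nodes, 2 edges  {0-r->3 1-q->3}
[2] R1 @ {0↦3, 1↦1, 2↦2}  ⇒  4 nodes, 1 edges  {0-r->3}
halt: no rule applies after step 2
NF edges: [(0, 3, 'r')]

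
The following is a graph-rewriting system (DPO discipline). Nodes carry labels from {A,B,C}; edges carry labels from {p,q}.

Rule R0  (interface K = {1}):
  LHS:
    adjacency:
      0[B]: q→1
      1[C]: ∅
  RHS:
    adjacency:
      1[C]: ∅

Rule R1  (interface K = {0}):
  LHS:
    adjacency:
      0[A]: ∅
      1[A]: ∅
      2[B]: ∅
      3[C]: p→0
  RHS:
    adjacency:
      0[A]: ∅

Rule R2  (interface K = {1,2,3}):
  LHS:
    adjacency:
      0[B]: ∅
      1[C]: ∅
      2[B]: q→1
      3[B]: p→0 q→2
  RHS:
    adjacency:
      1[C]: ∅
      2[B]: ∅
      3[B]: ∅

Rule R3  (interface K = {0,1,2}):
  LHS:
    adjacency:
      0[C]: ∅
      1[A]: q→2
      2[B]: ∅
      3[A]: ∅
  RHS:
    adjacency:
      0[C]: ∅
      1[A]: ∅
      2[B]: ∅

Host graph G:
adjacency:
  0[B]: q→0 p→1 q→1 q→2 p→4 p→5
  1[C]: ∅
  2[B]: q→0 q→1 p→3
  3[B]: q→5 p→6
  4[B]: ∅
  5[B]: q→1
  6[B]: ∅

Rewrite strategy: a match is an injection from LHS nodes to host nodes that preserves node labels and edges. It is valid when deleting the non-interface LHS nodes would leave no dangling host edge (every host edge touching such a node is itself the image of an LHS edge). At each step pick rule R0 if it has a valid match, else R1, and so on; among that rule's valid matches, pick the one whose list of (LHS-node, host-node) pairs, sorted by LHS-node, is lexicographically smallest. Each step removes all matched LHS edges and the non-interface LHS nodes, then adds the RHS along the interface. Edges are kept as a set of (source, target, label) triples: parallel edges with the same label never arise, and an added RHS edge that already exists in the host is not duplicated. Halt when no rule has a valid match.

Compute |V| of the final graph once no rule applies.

[0] host  ⇒  7 nodes, 12 edges  {0-q->0 0-p->1 0-q->1 0-q->2 0-p->4 0-p->5 2-q->0 2-q->1 2-p->3 3-q->5 3-p->6 5-q->1}
[1] R2 @ {0↦4, 1↦1, 2↦2, 3↦0}  ⇒  6 nodes, 9 edges  {0-q->0 0-p->1 0-q->1 0-p->5 2-q->0 2-p->3 3-q->5 3-p->6 5-q->1}
[2] R2 @ {0↦6, 1↦1, 2↦5, 3↦3}  ⇒  5 nodes, 6 edges  {0-q->0 0-p->1 0-q->1 0-p->5 2-q->0 2-p->3}
[3] R2 @ {0↦3, 1↦1, 2↦0, 3↦2}  ⇒  4 nodes, 3 edges  {0-q->0 0-p->1 0-p->5}
normal form: no rule applies after step 3
NF nodes: {0:B, 1:C, 2:B, 5:B}

Answer: 4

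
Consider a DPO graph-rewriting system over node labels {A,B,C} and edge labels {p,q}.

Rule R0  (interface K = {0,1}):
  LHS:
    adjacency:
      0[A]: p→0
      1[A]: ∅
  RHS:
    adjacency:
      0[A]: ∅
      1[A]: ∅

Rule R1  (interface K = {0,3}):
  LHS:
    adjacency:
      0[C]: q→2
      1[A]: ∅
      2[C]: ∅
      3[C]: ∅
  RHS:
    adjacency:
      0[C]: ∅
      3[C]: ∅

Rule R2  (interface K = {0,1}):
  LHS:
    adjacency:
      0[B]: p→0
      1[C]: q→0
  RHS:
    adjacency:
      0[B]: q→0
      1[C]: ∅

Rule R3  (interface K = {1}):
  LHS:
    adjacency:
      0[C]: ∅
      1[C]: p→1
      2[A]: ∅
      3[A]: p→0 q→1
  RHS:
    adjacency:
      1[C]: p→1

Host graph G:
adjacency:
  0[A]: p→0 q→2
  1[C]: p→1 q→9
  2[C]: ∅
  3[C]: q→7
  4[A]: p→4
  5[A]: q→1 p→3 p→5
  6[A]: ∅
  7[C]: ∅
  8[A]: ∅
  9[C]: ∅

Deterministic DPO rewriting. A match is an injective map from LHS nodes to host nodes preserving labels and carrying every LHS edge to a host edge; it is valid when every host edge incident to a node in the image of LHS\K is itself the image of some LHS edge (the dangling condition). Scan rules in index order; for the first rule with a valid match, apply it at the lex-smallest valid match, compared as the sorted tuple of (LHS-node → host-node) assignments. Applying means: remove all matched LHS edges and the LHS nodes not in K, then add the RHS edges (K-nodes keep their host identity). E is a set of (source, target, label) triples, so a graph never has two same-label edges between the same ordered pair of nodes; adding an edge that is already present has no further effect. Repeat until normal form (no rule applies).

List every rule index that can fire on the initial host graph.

Answer: [R0,R1]

Rewrite trace:
R0: 12 valid matches — {0↦0, 1↦4}, {0↦0, 1↦5}, {0↦0, 1↦6} (+9 more)
R1: 12 valid matches — {0↦1, 1↦6, 2↦9, 3↦2}, {0↦1, 1↦6, 2↦9, 3↦3}, {0↦1, 1↦6, 2↦9, 3↦7} (+9 more)
R2: no valid match — LHS pattern not found
R3: no valid match — 4 raw matches, all fail dangling condition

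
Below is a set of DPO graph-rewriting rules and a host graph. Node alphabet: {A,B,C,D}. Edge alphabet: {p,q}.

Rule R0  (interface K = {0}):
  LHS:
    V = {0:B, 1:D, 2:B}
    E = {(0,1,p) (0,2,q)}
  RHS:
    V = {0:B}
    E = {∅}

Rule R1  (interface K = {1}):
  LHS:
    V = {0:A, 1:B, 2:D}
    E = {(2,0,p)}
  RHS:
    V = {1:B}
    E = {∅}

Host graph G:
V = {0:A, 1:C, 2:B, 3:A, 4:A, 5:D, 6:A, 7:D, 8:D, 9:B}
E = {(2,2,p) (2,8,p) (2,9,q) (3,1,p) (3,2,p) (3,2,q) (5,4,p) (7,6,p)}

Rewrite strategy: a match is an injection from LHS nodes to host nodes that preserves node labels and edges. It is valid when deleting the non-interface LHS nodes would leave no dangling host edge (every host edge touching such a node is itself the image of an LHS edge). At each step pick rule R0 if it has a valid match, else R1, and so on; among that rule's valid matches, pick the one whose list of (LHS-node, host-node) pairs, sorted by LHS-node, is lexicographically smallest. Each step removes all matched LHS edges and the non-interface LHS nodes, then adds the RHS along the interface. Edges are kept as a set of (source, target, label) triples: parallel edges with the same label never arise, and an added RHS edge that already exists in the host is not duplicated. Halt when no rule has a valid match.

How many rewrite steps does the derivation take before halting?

initial: |V|=10 |E|=8  E = 2-p->2 2-p->8 2-q->9 3-p->1 3-p->2 3-q->2 5-p->4 7-p->6
step 1: apply R0 at {0↦2, 1↦8, 2↦9}  → |V|=8 |E|=6  E = 2-p->2 3-p->1 3-p->2 3-q->2 5-p->4 7-p->6
step 2: apply R1 at {0↦4, 1↦2, 2↦5}  → |V|=6 |E|=5  E = 2-p->2 3-p->1 3-p->2 3-q->2 7-p->6
step 3: apply R1 at {0↦6, 1↦2, 2↦7}  → |V|=4 |E|=4  E = 2-p->2 3-p->1 3-p->2 3-q->2
final graph: no rule applies after step 3

Answer: 3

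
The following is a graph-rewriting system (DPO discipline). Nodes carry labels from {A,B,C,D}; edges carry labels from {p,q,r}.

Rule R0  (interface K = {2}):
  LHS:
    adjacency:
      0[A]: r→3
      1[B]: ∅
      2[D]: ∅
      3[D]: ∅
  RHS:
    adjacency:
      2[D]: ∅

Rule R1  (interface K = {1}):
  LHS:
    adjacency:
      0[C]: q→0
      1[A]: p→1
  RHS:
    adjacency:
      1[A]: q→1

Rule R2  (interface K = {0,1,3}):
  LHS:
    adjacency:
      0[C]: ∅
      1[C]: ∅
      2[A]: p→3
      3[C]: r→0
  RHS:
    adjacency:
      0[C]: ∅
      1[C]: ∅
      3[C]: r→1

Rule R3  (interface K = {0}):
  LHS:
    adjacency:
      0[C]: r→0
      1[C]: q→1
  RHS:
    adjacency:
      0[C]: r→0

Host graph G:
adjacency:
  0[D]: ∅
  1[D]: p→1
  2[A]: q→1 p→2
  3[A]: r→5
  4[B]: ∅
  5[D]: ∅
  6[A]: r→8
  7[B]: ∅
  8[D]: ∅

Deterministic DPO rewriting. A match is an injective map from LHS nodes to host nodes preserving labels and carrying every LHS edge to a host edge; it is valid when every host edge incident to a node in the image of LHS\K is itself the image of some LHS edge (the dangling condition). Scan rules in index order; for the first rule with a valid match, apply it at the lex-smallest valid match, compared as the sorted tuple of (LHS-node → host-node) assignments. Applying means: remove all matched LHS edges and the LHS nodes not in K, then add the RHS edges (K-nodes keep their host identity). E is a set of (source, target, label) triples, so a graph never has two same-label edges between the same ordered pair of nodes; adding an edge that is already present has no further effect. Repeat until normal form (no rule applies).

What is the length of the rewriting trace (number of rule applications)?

initial: |V|=9 |E|=5  E = 1-p->1 2-q->1 2-p->2 3-r->5 6-r->8
step 1: apply R0 at {0↦3, 1↦4, 2↦0, 3↦5}  → |V|=6 |E|=4  E = 1-p->1 2-q->1 2-p->2 6-r->8
step 2: apply R0 at {0↦6, 1↦7, 2↦0, 3↦8}  → |V|=3 |E|=3  E = 1-p->1 2-q->1 2-p->2
normal form: no rule applies after step 2

Answer: 2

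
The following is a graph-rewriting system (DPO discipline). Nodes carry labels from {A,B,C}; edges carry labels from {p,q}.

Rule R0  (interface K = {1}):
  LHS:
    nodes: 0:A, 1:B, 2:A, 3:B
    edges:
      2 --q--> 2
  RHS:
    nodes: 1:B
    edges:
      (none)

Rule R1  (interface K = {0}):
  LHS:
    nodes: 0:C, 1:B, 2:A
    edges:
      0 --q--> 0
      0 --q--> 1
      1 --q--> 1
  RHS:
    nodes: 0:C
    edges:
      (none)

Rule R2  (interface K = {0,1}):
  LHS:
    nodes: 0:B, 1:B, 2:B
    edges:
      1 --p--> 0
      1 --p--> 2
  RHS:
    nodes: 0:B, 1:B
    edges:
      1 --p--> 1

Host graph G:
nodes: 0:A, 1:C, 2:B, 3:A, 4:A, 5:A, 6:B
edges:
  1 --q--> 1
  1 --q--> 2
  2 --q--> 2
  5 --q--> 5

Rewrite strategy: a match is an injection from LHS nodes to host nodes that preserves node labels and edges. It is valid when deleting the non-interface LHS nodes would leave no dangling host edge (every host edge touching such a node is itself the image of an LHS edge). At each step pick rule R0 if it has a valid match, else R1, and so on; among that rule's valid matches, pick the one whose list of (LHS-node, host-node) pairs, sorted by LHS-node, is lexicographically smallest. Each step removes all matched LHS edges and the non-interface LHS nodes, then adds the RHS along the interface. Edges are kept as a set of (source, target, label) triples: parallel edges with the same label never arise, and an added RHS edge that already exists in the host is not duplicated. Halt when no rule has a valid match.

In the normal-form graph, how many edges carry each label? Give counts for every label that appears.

Answer: (no edges)

Derivation:
[0] host  ⇒  7 nodes, 4 edges  {1-q->1 1-q->2 2-q->2 5-q->5}
[1] R0 @ {0↦0, 1↦2, 2↦5, 3↦6}  ⇒  4 nodes, 3 edges  {1-q->1 1-q->2 2-q->2}
[2] R1 @ {0↦1, 1↦2, 2↦3}  ⇒  2 nodes, 0 edges  {∅}
halt: no rule applies after step 2
NF edges: []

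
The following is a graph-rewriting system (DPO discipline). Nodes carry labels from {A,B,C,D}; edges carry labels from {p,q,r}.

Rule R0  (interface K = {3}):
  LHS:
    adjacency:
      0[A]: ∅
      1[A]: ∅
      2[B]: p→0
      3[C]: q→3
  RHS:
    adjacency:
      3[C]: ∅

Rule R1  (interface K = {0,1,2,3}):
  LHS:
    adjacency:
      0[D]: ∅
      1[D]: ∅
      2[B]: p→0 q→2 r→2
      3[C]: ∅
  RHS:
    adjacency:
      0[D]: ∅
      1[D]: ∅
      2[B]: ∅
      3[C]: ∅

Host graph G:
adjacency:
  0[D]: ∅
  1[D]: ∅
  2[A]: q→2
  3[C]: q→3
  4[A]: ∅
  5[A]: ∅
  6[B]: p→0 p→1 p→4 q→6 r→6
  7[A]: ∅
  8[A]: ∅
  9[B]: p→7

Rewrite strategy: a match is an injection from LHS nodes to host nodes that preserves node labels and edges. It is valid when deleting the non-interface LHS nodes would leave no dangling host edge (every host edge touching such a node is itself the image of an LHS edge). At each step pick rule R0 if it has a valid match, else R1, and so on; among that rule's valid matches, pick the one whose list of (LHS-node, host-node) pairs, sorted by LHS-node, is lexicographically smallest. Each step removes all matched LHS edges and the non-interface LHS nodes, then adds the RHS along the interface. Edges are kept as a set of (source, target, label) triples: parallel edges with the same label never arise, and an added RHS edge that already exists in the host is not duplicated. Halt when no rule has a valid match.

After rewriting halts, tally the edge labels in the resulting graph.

initial: |V|=10 |E|=8  E = 2-q->2 3-q->3 6-p->0 6-p->1 6-p->4 6-q->6 6-r->6 9-p->7
step 1: apply R0 at {0↦7, 1↦5, 2↦9, 3↦3}  → |V|=7 |E|=6  E = 2-q->2 6-p->0 6-p->1 6-p->4 6-q->6 6-r->6
step 2: apply R1 at {0↦0, 1↦1, 2↦6, 3↦3}  → |V|=7 |E|=3  E = 2-q->2 6-p->1 6-p->4
halt: no rule applies after step 2
NF edges: [(2, 2, 'q'), (6, 1, 'p'), (6, 4, 'p')]

Answer: p:2 q:1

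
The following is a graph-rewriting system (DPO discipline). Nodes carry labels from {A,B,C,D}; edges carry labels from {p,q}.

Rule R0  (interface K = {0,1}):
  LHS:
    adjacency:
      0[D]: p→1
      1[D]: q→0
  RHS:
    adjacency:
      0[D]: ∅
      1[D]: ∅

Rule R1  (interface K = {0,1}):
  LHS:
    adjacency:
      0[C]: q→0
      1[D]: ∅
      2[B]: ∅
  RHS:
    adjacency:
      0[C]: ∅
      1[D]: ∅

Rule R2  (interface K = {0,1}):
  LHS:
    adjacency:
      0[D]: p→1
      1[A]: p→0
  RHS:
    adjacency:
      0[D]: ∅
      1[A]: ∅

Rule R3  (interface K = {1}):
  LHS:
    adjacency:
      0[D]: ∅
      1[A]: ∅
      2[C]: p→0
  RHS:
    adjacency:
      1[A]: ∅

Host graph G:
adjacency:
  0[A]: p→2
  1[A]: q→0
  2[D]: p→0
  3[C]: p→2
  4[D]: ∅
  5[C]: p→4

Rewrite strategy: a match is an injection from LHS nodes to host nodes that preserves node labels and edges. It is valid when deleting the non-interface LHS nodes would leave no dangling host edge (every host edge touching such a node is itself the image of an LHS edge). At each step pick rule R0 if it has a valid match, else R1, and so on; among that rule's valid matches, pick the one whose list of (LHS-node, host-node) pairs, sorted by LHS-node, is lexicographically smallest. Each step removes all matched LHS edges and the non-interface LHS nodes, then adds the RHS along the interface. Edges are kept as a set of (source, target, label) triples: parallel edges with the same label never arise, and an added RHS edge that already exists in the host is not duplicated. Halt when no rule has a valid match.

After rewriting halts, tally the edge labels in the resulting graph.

start.  V:6 E:5  edges: 0-p->2 1-q->0 2-p->0 3-p->2 5-p->4
1. fire R2 via {0↦2, 1↦0}  →  V:6 E:3  edges: 1-q->0 3-p->2 5-p->4
2. fire R3 via {0↦2, 1↦0, 2↦3}  →  V:4 E:2  edges: 1-q->0 5-p->4
3. fire R3 via {0↦4, 1↦0, 2↦5}  →  V:2 E:1  edges: 1-q->0
normal form: no rule applies after step 3
NF edges: [(1, 0, 'q')]

Answer: q:1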